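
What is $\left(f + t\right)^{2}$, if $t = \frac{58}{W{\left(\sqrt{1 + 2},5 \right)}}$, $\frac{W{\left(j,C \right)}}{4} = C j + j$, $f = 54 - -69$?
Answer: $\frac{6536569}{432} + \frac{1189 \sqrt{3}}{6} \approx 15474.0$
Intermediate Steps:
$f = 123$ ($f = 54 + 69 = 123$)
$W{\left(j,C \right)} = 4 j + 4 C j$ ($W{\left(j,C \right)} = 4 \left(C j + j\right) = 4 \left(j + C j\right) = 4 j + 4 C j$)
$t = \frac{29 \sqrt{3}}{36}$ ($t = \frac{58}{4 \sqrt{1 + 2} \left(1 + 5\right)} = \frac{58}{4 \sqrt{3} \cdot 6} = \frac{58}{24 \sqrt{3}} = 58 \frac{\sqrt{3}}{72} = \frac{29 \sqrt{3}}{36} \approx 1.3953$)
$\left(f + t\right)^{2} = \left(123 + \frac{29 \sqrt{3}}{36}\right)^{2}$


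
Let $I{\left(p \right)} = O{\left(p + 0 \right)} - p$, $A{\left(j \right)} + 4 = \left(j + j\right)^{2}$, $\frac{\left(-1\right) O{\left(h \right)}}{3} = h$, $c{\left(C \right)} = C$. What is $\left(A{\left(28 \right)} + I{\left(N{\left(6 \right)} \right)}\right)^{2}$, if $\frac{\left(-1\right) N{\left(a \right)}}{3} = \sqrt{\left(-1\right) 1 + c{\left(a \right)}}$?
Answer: $9810144 + 75168 \sqrt{5} \approx 9.9782 \cdot 10^{6}$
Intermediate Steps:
$N{\left(a \right)} = - 3 \sqrt{-1 + a}$ ($N{\left(a \right)} = - 3 \sqrt{\left(-1\right) 1 + a} = - 3 \sqrt{-1 + a}$)
$O{\left(h \right)} = - 3 h$
$A{\left(j \right)} = -4 + 4 j^{2}$ ($A{\left(j \right)} = -4 + \left(j + j\right)^{2} = -4 + \left(2 j\right)^{2} = -4 + 4 j^{2}$)
$I{\left(p \right)} = - 4 p$ ($I{\left(p \right)} = - 3 \left(p + 0\right) - p = - 3 p - p = - 4 p$)
$\left(A{\left(28 \right)} + I{\left(N{\left(6 \right)} \right)}\right)^{2} = \left(\left(-4 + 4 \cdot 28^{2}\right) - 4 \left(- 3 \sqrt{-1 + 6}\right)\right)^{2} = \left(\left(-4 + 4 \cdot 784\right) - 4 \left(- 3 \sqrt{5}\right)\right)^{2} = \left(\left(-4 + 3136\right) + 12 \sqrt{5}\right)^{2} = \left(3132 + 12 \sqrt{5}\right)^{2}$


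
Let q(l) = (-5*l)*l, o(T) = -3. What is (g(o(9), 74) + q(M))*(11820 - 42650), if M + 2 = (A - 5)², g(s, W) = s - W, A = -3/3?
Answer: 180571310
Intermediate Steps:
A = -1 (A = -3*⅓ = -1)
M = 34 (M = -2 + (-1 - 5)² = -2 + (-6)² = -2 + 36 = 34)
q(l) = -5*l²
(g(o(9), 74) + q(M))*(11820 - 42650) = ((-3 - 1*74) - 5*34²)*(11820 - 42650) = ((-3 - 74) - 5*1156)*(-30830) = (-77 - 5780)*(-30830) = -5857*(-30830) = 180571310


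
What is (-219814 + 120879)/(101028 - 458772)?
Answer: 98935/357744 ≈ 0.27655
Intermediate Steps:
(-219814 + 120879)/(101028 - 458772) = -98935/(-357744) = -98935*(-1/357744) = 98935/357744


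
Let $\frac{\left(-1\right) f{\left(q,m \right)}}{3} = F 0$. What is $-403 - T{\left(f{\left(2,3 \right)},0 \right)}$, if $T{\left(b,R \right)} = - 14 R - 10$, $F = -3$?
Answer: $-393$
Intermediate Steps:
$f{\left(q,m \right)} = 0$ ($f{\left(q,m \right)} = - 3 \left(\left(-3\right) 0\right) = \left(-3\right) 0 = 0$)
$T{\left(b,R \right)} = -10 - 14 R$
$-403 - T{\left(f{\left(2,3 \right)},0 \right)} = -403 - \left(-10 - 0\right) = -403 - \left(-10 + 0\right) = -403 - -10 = -403 + 10 = -393$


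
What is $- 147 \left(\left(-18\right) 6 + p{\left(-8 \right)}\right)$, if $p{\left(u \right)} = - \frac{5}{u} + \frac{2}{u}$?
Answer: $\frac{126567}{8} \approx 15821.0$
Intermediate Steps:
$p{\left(u \right)} = - \frac{3}{u}$
$- 147 \left(\left(-18\right) 6 + p{\left(-8 \right)}\right) = - 147 \left(\left(-18\right) 6 - \frac{3}{-8}\right) = - 147 \left(-108 - - \frac{3}{8}\right) = - 147 \left(-108 + \frac{3}{8}\right) = \left(-147\right) \left(- \frac{861}{8}\right) = \frac{126567}{8}$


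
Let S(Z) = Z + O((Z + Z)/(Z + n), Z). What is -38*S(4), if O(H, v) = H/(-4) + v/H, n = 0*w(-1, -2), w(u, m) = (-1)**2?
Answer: -209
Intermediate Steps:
w(u, m) = 1
n = 0 (n = 0*1 = 0)
O(H, v) = -H/4 + v/H (O(H, v) = H*(-1/4) + v/H = -H/4 + v/H)
S(Z) = -1/2 + 3*Z/2 (S(Z) = Z + (-(Z + Z)/(4*(Z + 0)) + Z/(((Z + Z)/(Z + 0)))) = Z + (-2*Z/(4*Z) + Z/(((2*Z)/Z))) = Z + (-1/4*2 + Z/2) = Z + (-1/2 + Z*(1/2)) = Z + (-1/2 + Z/2) = -1/2 + 3*Z/2)
-38*S(4) = -38*(-1/2 + (3/2)*4) = -38*(-1/2 + 6) = -38*11/2 = -209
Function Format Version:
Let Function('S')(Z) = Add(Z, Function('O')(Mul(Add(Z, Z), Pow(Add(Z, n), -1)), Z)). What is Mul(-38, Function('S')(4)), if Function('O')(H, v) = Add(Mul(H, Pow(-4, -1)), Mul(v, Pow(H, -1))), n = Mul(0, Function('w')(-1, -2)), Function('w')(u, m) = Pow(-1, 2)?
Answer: -209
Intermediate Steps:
Function('w')(u, m) = 1
n = 0 (n = Mul(0, 1) = 0)
Function('O')(H, v) = Add(Mul(Rational(-1, 4), H), Mul(v, Pow(H, -1))) (Function('O')(H, v) = Add(Mul(H, Rational(-1, 4)), Mul(v, Pow(H, -1))) = Add(Mul(Rational(-1, 4), H), Mul(v, Pow(H, -1))))
Function('S')(Z) = Add(Rational(-1, 2), Mul(Rational(3, 2), Z)) (Function('S')(Z) = Add(Z, Add(Mul(Rational(-1, 4), Mul(Add(Z, Z), Pow(Add(Z, 0), -1))), Mul(Z, Pow(Mul(Add(Z, Z), Pow(Add(Z, 0), -1)), -1)))) = Add(Z, Add(Mul(Rational(-1, 4), Mul(Mul(2, Z), Pow(Z, -1))), Mul(Z, Pow(Mul(Mul(2, Z), Pow(Z, -1)), -1)))) = Add(Z, Add(Mul(Rational(-1, 4), 2), Mul(Z, Pow(2, -1)))) = Add(Z, Add(Rational(-1, 2), Mul(Z, Rational(1, 2)))) = Add(Z, Add(Rational(-1, 2), Mul(Rational(1, 2), Z))) = Add(Rational(-1, 2), Mul(Rational(3, 2), Z)))
Mul(-38, Function('S')(4)) = Mul(-38, Add(Rational(-1, 2), Mul(Rational(3, 2), 4))) = Mul(-38, Add(Rational(-1, 2), 6)) = Mul(-38, Rational(11, 2)) = -209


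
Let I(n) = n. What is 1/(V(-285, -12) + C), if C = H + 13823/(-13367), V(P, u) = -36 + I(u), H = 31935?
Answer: 13367/426219706 ≈ 3.1362e-5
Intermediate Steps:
V(P, u) = -36 + u
C = 426861322/13367 (C = 31935 + 13823/(-13367) = 31935 + 13823*(-1/13367) = 31935 - 13823/13367 = 426861322/13367 ≈ 31934.)
1/(V(-285, -12) + C) = 1/((-36 - 12) + 426861322/13367) = 1/(-48 + 426861322/13367) = 1/(426219706/13367) = 13367/426219706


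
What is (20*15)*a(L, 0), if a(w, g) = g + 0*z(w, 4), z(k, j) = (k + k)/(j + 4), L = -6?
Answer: 0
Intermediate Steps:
z(k, j) = 2*k/(4 + j) (z(k, j) = (2*k)/(4 + j) = 2*k/(4 + j))
a(w, g) = g (a(w, g) = g + 0*(2*w/(4 + 4)) = g + 0*(2*w/8) = g + 0*(2*w*(1/8)) = g + 0*(w/4) = g + 0 = g)
(20*15)*a(L, 0) = (20*15)*0 = 300*0 = 0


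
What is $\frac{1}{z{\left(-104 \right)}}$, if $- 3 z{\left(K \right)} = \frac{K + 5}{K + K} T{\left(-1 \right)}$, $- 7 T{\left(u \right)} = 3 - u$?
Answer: $\frac{364}{33} \approx 11.03$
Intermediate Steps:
$T{\left(u \right)} = - \frac{3}{7} + \frac{u}{7}$ ($T{\left(u \right)} = - \frac{3 - u}{7} = - \frac{3}{7} + \frac{u}{7}$)
$z{\left(K \right)} = \frac{2 \left(5 + K\right)}{21 K}$ ($z{\left(K \right)} = - \frac{\frac{K + 5}{K + K} \left(- \frac{3}{7} + \frac{1}{7} \left(-1\right)\right)}{3} = - \frac{\frac{5 + K}{2 K} \left(- \frac{3}{7} - \frac{1}{7}\right)}{3} = - \frac{\left(5 + K\right) \frac{1}{2 K} \left(- \frac{4}{7}\right)}{3} = - \frac{\frac{5 + K}{2 K} \left(- \frac{4}{7}\right)}{3} = - \frac{\left(- \frac{2}{7}\right) \frac{1}{K} \left(5 + K\right)}{3} = \frac{2 \left(5 + K\right)}{21 K}$)
$\frac{1}{z{\left(-104 \right)}} = \frac{1}{\frac{2}{21} \frac{1}{-104} \left(5 - 104\right)} = \frac{1}{\frac{2}{21} \left(- \frac{1}{104}\right) \left(-99\right)} = \frac{1}{\frac{33}{364}} = \frac{364}{33}$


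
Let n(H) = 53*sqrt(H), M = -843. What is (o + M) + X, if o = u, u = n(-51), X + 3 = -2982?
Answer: -3828 + 53*I*sqrt(51) ≈ -3828.0 + 378.5*I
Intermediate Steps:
X = -2985 (X = -3 - 2982 = -2985)
u = 53*I*sqrt(51) (u = 53*sqrt(-51) = 53*(I*sqrt(51)) = 53*I*sqrt(51) ≈ 378.5*I)
o = 53*I*sqrt(51) ≈ 378.5*I
(o + M) + X = (53*I*sqrt(51) - 843) - 2985 = (-843 + 53*I*sqrt(51)) - 2985 = -3828 + 53*I*sqrt(51)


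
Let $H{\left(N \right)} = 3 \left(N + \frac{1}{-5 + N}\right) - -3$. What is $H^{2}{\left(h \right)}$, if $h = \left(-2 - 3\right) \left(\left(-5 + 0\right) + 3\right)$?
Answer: $\frac{28224}{25} \approx 1129.0$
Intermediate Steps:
$h = 10$ ($h = - 5 \left(-5 + 3\right) = \left(-5\right) \left(-2\right) = 10$)
$H{\left(N \right)} = 3 + 3 N + \frac{3}{-5 + N}$ ($H{\left(N \right)} = \left(3 N + \frac{3}{-5 + N}\right) + 3 = 3 + 3 N + \frac{3}{-5 + N}$)
$H^{2}{\left(h \right)} = \left(\frac{3 \left(-4 + 10^{2} - 40\right)}{-5 + 10}\right)^{2} = \left(\frac{3 \left(-4 + 100 - 40\right)}{5}\right)^{2} = \left(3 \cdot \frac{1}{5} \cdot 56\right)^{2} = \left(\frac{168}{5}\right)^{2} = \frac{28224}{25}$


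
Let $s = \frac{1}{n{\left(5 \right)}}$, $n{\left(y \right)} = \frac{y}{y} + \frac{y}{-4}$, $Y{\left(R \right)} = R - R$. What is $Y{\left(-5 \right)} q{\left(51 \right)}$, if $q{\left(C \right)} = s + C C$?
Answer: $0$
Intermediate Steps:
$Y{\left(R \right)} = 0$
$n{\left(y \right)} = 1 - \frac{y}{4}$ ($n{\left(y \right)} = 1 + y \left(- \frac{1}{4}\right) = 1 - \frac{y}{4}$)
$s = -4$ ($s = \frac{1}{1 - \frac{5}{4}} = \frac{1}{- \frac{1}{4}} = -4$)
$q{\left(C \right)} = -4 + C^{2}$ ($q{\left(C \right)} = -4 + C C = -4 + C^{2}$)
$Y{\left(-5 \right)} q{\left(51 \right)} = 0 \left(-4 + 51^{2}\right) = 0 \left(-4 + 2601\right) = 0 \cdot 2597 = 0$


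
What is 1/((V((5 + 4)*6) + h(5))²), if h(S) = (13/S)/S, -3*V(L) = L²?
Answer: 625/589858369 ≈ 1.0596e-6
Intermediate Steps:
V(L) = -L²/3
h(S) = 13/S²
1/((V((5 + 4)*6) + h(5))²) = 1/((-36*(5 + 4)²/3 + 13/5²)²) = 1/((-(9*6)²/3 + 13*(1/25))²) = 1/((-⅓*54² + 13/25)²) = 1/((-⅓*2916 + 13/25)²) = 1/((-972 + 13/25)²) = 1/((-24287/25)²) = 1/(589858369/625) = 625/589858369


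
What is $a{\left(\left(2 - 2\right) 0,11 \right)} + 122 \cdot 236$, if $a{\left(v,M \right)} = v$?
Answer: $28792$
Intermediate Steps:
$a{\left(\left(2 - 2\right) 0,11 \right)} + 122 \cdot 236 = \left(2 - 2\right) 0 + 122 \cdot 236 = 0 \cdot 0 + 28792 = 0 + 28792 = 28792$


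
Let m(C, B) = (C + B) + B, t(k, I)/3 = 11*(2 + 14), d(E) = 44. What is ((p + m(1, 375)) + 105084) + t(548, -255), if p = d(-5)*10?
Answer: 106803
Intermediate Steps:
t(k, I) = 528 (t(k, I) = 3*(11*(2 + 14)) = 3*(11*16) = 3*176 = 528)
m(C, B) = C + 2*B (m(C, B) = (B + C) + B = C + 2*B)
p = 440 (p = 44*10 = 440)
((p + m(1, 375)) + 105084) + t(548, -255) = ((440 + (1 + 2*375)) + 105084) + 528 = ((440 + (1 + 750)) + 105084) + 528 = ((440 + 751) + 105084) + 528 = (1191 + 105084) + 528 = 106275 + 528 = 106803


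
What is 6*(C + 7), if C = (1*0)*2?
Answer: 42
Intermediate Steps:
C = 0 (C = 0*2 = 0)
6*(C + 7) = 6*(0 + 7) = 6*7 = 42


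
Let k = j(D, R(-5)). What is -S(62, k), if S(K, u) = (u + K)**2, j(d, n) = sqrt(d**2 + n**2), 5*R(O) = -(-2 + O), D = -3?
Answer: -(310 + sqrt(274))**2/25 ≈ -4265.5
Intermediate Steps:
R(O) = 2/5 - O/5 (R(O) = (-(-2 + O))/5 = (2 - O)/5 = 2/5 - O/5)
k = sqrt(274)/5 (k = sqrt((-3)**2 + (2/5 - 1/5*(-5))**2) = sqrt(9 + (2/5 + 1)**2) = sqrt(9 + (7/5)**2) = sqrt(9 + 49/25) = sqrt(274/25) = sqrt(274)/5 ≈ 3.3106)
S(K, u) = (K + u)**2
-S(62, k) = -(62 + sqrt(274)/5)**2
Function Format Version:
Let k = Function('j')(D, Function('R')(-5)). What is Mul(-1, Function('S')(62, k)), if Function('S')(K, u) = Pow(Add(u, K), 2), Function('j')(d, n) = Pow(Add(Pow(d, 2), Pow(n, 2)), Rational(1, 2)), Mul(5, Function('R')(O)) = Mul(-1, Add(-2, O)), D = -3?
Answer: Mul(Rational(-1, 25), Pow(Add(310, Pow(274, Rational(1, 2))), 2)) ≈ -4265.5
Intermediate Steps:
Function('R')(O) = Add(Rational(2, 5), Mul(Rational(-1, 5), O)) (Function('R')(O) = Mul(Rational(1, 5), Mul(-1, Add(-2, O))) = Mul(Rational(1, 5), Add(2, Mul(-1, O))) = Add(Rational(2, 5), Mul(Rational(-1, 5), O)))
k = Mul(Rational(1, 5), Pow(274, Rational(1, 2))) (k = Pow(Add(Pow(-3, 2), Pow(Add(Rational(2, 5), Mul(Rational(-1, 5), -5)), 2)), Rational(1, 2)) = Pow(Add(9, Pow(Add(Rational(2, 5), 1), 2)), Rational(1, 2)) = Pow(Add(9, Pow(Rational(7, 5), 2)), Rational(1, 2)) = Pow(Add(9, Rational(49, 25)), Rational(1, 2)) = Pow(Rational(274, 25), Rational(1, 2)) = Mul(Rational(1, 5), Pow(274, Rational(1, 2))) ≈ 3.3106)
Function('S')(K, u) = Pow(Add(K, u), 2)
Mul(-1, Function('S')(62, k)) = Mul(-1, Pow(Add(62, Mul(Rational(1, 5), Pow(274, Rational(1, 2)))), 2))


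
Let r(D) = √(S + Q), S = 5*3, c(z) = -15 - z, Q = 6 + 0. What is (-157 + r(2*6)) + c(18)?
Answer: -190 + √21 ≈ -185.42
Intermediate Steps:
Q = 6
S = 15
r(D) = √21 (r(D) = √(15 + 6) = √21)
(-157 + r(2*6)) + c(18) = (-157 + √21) + (-15 - 1*18) = (-157 + √21) + (-15 - 18) = (-157 + √21) - 33 = -190 + √21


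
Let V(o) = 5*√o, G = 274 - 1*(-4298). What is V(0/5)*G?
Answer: 0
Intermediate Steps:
G = 4572 (G = 274 + 4298 = 4572)
V(0/5)*G = (5*√(0/5))*4572 = (5*√(0*(⅕)))*4572 = (5*√0)*4572 = (5*0)*4572 = 0*4572 = 0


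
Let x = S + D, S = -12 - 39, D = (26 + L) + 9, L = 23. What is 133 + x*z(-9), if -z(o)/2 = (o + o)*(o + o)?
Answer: -4403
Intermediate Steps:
D = 58 (D = (26 + 23) + 9 = 49 + 9 = 58)
S = -51
x = 7 (x = -51 + 58 = 7)
z(o) = -8*o² (z(o) = -2*(o + o)*(o + o) = -2*2*o*2*o = -8*o²)
133 + x*z(-9) = 133 + 7*(-8*(-9)²) = 133 + 7*(-8*81) = 133 + 7*(-648) = 133 - 4536 = -4403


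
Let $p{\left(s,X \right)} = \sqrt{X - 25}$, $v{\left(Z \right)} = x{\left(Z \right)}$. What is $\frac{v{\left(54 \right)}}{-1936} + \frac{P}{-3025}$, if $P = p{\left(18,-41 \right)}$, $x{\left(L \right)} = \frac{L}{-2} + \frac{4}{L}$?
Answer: $\frac{727}{52272} - \frac{i \sqrt{66}}{3025} \approx 0.013908 - 0.0026856 i$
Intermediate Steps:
$x{\left(L \right)} = \frac{4}{L} - \frac{L}{2}$ ($x{\left(L \right)} = L \left(- \frac{1}{2}\right) + \frac{4}{L} = - \frac{L}{2} + \frac{4}{L} = \frac{4}{L} - \frac{L}{2}$)
$v{\left(Z \right)} = \frac{4}{Z} - \frac{Z}{2}$
$p{\left(s,X \right)} = \sqrt{-25 + X}$
$P = i \sqrt{66}$ ($P = \sqrt{-25 - 41} = \sqrt{-66} = i \sqrt{66} \approx 8.124 i$)
$\frac{v{\left(54 \right)}}{-1936} + \frac{P}{-3025} = \frac{\frac{4}{54} - 27}{-1936} + \frac{i \sqrt{66}}{-3025} = \left(4 \cdot \frac{1}{54} - 27\right) \left(- \frac{1}{1936}\right) + i \sqrt{66} \left(- \frac{1}{3025}\right) = \left(\frac{2}{27} - 27\right) \left(- \frac{1}{1936}\right) - \frac{i \sqrt{66}}{3025} = \left(- \frac{727}{27}\right) \left(- \frac{1}{1936}\right) - \frac{i \sqrt{66}}{3025} = \frac{727}{52272} - \frac{i \sqrt{66}}{3025}$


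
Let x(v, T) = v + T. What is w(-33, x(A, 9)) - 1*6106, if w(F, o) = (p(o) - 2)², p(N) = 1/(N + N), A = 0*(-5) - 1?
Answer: -1562175/256 ≈ -6102.3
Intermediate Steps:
A = -1 (A = 0 - 1 = -1)
p(N) = 1/(2*N)
x(v, T) = T + v
w(F, o) = (-2 + 1/(2*o))² (w(F, o) = (1/(2*o) - 2)² = (-2 + 1/(2*o))²)
w(-33, x(A, 9)) - 1*6106 = (-1 + 4*(9 - 1))²/(4*(9 - 1)²) - 1*6106 = (¼)*(-1 + 4*8)²/8² - 6106 = (¼)*(1/64)*(-1 + 32)² - 6106 = (¼)*(1/64)*31² - 6106 = (¼)*(1/64)*961 - 6106 = 961/256 - 6106 = -1562175/256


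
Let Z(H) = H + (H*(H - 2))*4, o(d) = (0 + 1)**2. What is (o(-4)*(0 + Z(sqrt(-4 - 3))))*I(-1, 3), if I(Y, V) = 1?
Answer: -28 - 7*I*sqrt(7) ≈ -28.0 - 18.52*I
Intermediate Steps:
o(d) = 1 (o(d) = 1**2 = 1)
Z(H) = H + 4*H*(-2 + H) (Z(H) = H + (H*(-2 + H))*4 = H + 4*H*(-2 + H))
(o(-4)*(0 + Z(sqrt(-4 - 3))))*I(-1, 3) = (1*(0 + sqrt(-4 - 3)*(-7 + 4*sqrt(-4 - 3))))*1 = (1*(0 + sqrt(-7)*(-7 + 4*sqrt(-7))))*1 = (1*(0 + (I*sqrt(7))*(-7 + 4*(I*sqrt(7)))))*1 = (1*(0 + (I*sqrt(7))*(-7 + 4*I*sqrt(7))))*1 = (1*(0 + I*sqrt(7)*(-7 + 4*I*sqrt(7))))*1 = (1*(I*sqrt(7)*(-7 + 4*I*sqrt(7))))*1 = (I*sqrt(7)*(-7 + 4*I*sqrt(7)))*1 = I*sqrt(7)*(-7 + 4*I*sqrt(7))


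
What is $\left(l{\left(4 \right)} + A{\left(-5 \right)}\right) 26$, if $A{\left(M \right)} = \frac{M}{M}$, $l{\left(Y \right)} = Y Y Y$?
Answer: $1690$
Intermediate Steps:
$l{\left(Y \right)} = Y^{3}$ ($l{\left(Y \right)} = Y^{2} Y = Y^{3}$)
$A{\left(M \right)} = 1$
$\left(l{\left(4 \right)} + A{\left(-5 \right)}\right) 26 = \left(4^{3} + 1\right) 26 = \left(64 + 1\right) 26 = 65 \cdot 26 = 1690$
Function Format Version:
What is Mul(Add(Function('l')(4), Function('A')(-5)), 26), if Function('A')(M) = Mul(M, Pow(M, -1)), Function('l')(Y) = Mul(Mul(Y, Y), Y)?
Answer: 1690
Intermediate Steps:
Function('l')(Y) = Pow(Y, 3) (Function('l')(Y) = Mul(Pow(Y, 2), Y) = Pow(Y, 3))
Function('A')(M) = 1
Mul(Add(Function('l')(4), Function('A')(-5)), 26) = Mul(Add(Pow(4, 3), 1), 26) = Mul(Add(64, 1), 26) = Mul(65, 26) = 1690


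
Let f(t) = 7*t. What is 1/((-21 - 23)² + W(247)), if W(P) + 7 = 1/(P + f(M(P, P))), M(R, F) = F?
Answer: 1976/3811705 ≈ 0.00051840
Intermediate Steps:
W(P) = -7 + 1/(8*P) (W(P) = -7 + 1/(P + 7*P) = -7 + 1/(8*P))
1/((-21 - 23)² + W(247)) = 1/((-21 - 23)² + (-7 + (⅛)/247)) = 1/((-44)² + (-7 + (⅛)*(1/247))) = 1/(1936 + (-7 + 1/1976)) = 1/(1936 - 13831/1976) = 1/(3811705/1976) = 1976/3811705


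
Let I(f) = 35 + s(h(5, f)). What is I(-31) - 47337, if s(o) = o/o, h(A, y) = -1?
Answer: -47301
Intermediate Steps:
s(o) = 1
I(f) = 36 (I(f) = 35 + 1 = 36)
I(-31) - 47337 = 36 - 47337 = -47301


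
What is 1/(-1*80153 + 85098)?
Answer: 1/4945 ≈ 0.00020222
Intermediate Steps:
1/(-1*80153 + 85098) = 1/(-80153 + 85098) = 1/4945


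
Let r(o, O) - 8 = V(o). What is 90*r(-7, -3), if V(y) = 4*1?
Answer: 1080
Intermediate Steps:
V(y) = 4
r(o, O) = 12 (r(o, O) = 8 + 4 = 12)
90*r(-7, -3) = 90*12 = 1080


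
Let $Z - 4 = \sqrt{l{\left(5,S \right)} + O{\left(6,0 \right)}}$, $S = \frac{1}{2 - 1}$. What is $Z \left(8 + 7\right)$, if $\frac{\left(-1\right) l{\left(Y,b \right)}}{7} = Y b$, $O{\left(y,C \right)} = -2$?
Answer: $60 + 15 i \sqrt{37} \approx 60.0 + 91.241 i$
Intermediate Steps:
$S = 1$ ($S = 1^{-1} = 1$)
$l{\left(Y,b \right)} = - 7 Y b$
$Z = 4 + i \sqrt{37}$ ($Z = 4 + \sqrt{\left(-7\right) 5 \cdot 1 - 2} = 4 + \sqrt{-35 - 2} = 4 + \sqrt{-37} = 4 + i \sqrt{37} \approx 4.0 + 6.0828 i$)
$Z \left(8 + 7\right) = \left(4 + i \sqrt{37}\right) \left(8 + 7\right) = \left(4 + i \sqrt{37}\right) 15 = 60 + 15 i \sqrt{37}$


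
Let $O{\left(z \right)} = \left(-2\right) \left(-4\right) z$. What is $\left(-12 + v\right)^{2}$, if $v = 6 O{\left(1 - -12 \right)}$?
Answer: $374544$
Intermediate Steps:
$O{\left(z \right)} = 8 z$
$v = 624$ ($v = 6 \cdot 8 \left(1 - -12\right) = 6 \cdot 8 \left(1 + 12\right) = 6 \cdot 8 \cdot 13 = 6 \cdot 104 = 624$)
$\left(-12 + v\right)^{2} = \left(-12 + 624\right)^{2} = 612^{2} = 374544$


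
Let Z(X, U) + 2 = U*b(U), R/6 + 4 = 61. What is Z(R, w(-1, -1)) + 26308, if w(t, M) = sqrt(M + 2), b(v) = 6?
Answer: 26312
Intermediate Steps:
R = 342 (R = -24 + 6*61 = -24 + 366 = 342)
w(t, M) = sqrt(2 + M)
Z(X, U) = -2 + 6*U (Z(X, U) = -2 + U*6 = -2 + 6*U)
Z(R, w(-1, -1)) + 26308 = (-2 + 6*sqrt(2 - 1)) + 26308 = (-2 + 6*sqrt(1)) + 26308 = (-2 + 6*1) + 26308 = (-2 + 6) + 26308 = 4 + 26308 = 26312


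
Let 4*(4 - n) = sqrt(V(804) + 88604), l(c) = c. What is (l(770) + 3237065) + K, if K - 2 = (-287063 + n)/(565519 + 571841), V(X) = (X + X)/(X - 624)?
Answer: 3682586003261/1137360 - sqrt(19937910)/68241600 ≈ 3.2378e+6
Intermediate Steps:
V(X) = 2*X/(-624 + X) (V(X) = (2*X)/(-624 + X) = 2*X/(-624 + X))
n = 4 - sqrt(19937910)/60 (n = 4 - sqrt(2*804/(-624 + 804) + 88604)/4 = 4 - sqrt(2*804/180 + 88604)/4 = 4 - sqrt(2*804*(1/180) + 88604)/4 = 4 - sqrt(134/15 + 88604)/4 = 4 - sqrt(19937910)/60 ≈ -70.420)
K = 1987661/1137360 - sqrt(19937910)/68241600 (K = 2 + (-287063 + (4 - sqrt(19937910)/60))/(565519 + 571841) = 2 + (-287059 - sqrt(19937910)/60)/1137360 = 2 + (-287059 - sqrt(19937910)/60)*(1/1137360) = 2 + (-287059/1137360 - sqrt(19937910)/68241600) = 1987661/1137360 - sqrt(19937910)/68241600 ≈ 1.7475)
(l(770) + 3237065) + K = (770 + 3237065) + (1987661/1137360 - sqrt(19937910)/68241600) = 3237835 + (1987661/1137360 - sqrt(19937910)/68241600) = 3682586003261/1137360 - sqrt(19937910)/68241600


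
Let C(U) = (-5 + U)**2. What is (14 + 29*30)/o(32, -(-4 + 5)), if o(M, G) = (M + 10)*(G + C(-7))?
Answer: 34/231 ≈ 0.14719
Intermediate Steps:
o(M, G) = (10 + M)*(144 + G) (o(M, G) = (M + 10)*(G + (-5 - 7)**2) = (10 + M)*(G + (-12)**2) = (10 + M)*(G + 144) = (10 + M)*(144 + G))
(14 + 29*30)/o(32, -(-4 + 5)) = (14 + 29*30)/(1440 + 10*(-(-4 + 5)) + 144*32 - (-4 + 5)*32) = (14 + 870)/(1440 + 10*(-1*1) + 4608 - 1*1*32) = 884/(1440 + 10*(-1) + 4608 - 1*32) = 884/(1440 - 10 + 4608 - 32) = 884/6006 = 884*(1/6006) = 34/231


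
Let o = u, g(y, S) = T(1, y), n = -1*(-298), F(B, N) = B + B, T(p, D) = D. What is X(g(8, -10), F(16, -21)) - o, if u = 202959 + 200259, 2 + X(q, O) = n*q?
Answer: -400836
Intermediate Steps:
F(B, N) = 2*B
n = 298
g(y, S) = y
X(q, O) = -2 + 298*q
u = 403218
o = 403218
X(g(8, -10), F(16, -21)) - o = (-2 + 298*8) - 1*403218 = (-2 + 2384) - 403218 = 2382 - 403218 = -400836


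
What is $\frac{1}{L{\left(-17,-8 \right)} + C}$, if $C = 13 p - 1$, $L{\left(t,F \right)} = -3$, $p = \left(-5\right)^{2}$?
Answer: $\frac{1}{321} \approx 0.0031153$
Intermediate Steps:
$p = 25$
$C = 324$ ($C = 13 \cdot 25 - 1 = 325 - 1 = 324$)
$\frac{1}{L{\left(-17,-8 \right)} + C} = \frac{1}{-3 + 324} = \frac{1}{321}$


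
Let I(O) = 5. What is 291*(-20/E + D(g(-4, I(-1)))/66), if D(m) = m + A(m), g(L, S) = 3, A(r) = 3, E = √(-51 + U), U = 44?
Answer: 291/11 + 5820*I*√7/7 ≈ 26.455 + 2199.8*I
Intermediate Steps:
E = I*√7 (E = √(-51 + 44) = √(-7) = I*√7 ≈ 2.6458*I)
D(m) = 3 + m (D(m) = m + 3 = 3 + m)
291*(-20/E + D(g(-4, I(-1)))/66) = 291*(-20*(-I*√7/7) + (3 + 3)/66) = 291*(-(-20)*I*√7/7 + 6*(1/66)) = 291*(20*I*√7/7 + 1/11) = 291*(1/11 + 20*I*√7/7) = 291/11 + 5820*I*√7/7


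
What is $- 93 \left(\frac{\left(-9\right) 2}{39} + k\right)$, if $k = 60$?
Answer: $- \frac{71982}{13} \approx -5537.1$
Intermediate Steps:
$- 93 \left(\frac{\left(-9\right) 2}{39} + k\right) = - 93 \left(\frac{\left(-9\right) 2}{39} + 60\right) = - 93 \left(\left(-18\right) \frac{1}{39} + 60\right) = - 93 \left(- \frac{6}{13} + 60\right) = \left(-93\right) \frac{774}{13} = - \frac{71982}{13}$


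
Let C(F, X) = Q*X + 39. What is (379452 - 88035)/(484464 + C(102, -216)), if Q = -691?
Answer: 13877/30179 ≈ 0.45982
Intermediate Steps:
C(F, X) = 39 - 691*X (C(F, X) = -691*X + 39 = 39 - 691*X)
(379452 - 88035)/(484464 + C(102, -216)) = (379452 - 88035)/(484464 + (39 - 691*(-216))) = 291417/(484464 + (39 + 149256)) = 291417/(484464 + 149295) = 291417/633759 = 291417*(1/633759) = 13877/30179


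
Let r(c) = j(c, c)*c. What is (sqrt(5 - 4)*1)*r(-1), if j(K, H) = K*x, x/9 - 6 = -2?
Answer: 36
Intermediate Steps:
x = 36 (x = 54 + 9*(-2) = 54 - 18 = 36)
j(K, H) = 36*K (j(K, H) = K*36 = 36*K)
r(c) = 36*c**2 (r(c) = (36*c)*c = 36*c**2)
(sqrt(5 - 4)*1)*r(-1) = (sqrt(5 - 4)*1)*(36*(-1)**2) = (sqrt(1)*1)*(36*1) = (1*1)*36 = 1*36 = 36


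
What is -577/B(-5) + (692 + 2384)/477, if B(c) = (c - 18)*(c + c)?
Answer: 432251/109710 ≈ 3.9399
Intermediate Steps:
B(c) = 2*c*(-18 + c) (B(c) = (-18 + c)*(2*c) = 2*c*(-18 + c))
-577/B(-5) + (692 + 2384)/477 = -577*(-1/(10*(-18 - 5))) + (692 + 2384)/477 = -577/(2*(-5)*(-23)) + 3076*(1/477) = -577/230 + 3076/477 = 432251/109710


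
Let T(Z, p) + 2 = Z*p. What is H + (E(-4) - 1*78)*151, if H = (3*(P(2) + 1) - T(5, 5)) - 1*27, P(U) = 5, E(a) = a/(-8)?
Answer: -23469/2 ≈ -11735.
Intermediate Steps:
E(a) = -a/8 (E(a) = a*(-⅛) = -a/8)
T(Z, p) = -2 + Z*p
H = -32 (H = (3*(5 + 1) - (-2 + 5*5)) - 1*27 = (3*6 - (-2 + 25)) - 27 = (18 - 1*23) - 27 = (18 - 23) - 27 = -5 - 27 = -32)
H + (E(-4) - 1*78)*151 = -32 + (-⅛*(-4) - 1*78)*151 = -32 + (½ - 78)*151 = -32 - 155/2*151 = -32 - 23405/2 = -23469/2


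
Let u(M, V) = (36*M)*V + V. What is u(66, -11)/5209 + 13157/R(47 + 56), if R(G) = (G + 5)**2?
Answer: -236443795/60757776 ≈ -3.8916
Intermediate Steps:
R(G) = (5 + G)**2
u(M, V) = V + 36*M*V (u(M, V) = 36*M*V + V = V + 36*M*V)
u(66, -11)/5209 + 13157/R(47 + 56) = -11*(1 + 36*66)/5209 + 13157/((5 + (47 + 56))**2) = -11*(1 + 2376)*(1/5209) + 13157/((5 + 103)**2) = -11*2377*(1/5209) + 13157/(108**2) = -26147*1/5209 + 13157/11664 = -26147/5209 + 13157*(1/11664) = -26147/5209 + 13157/11664 = -236443795/60757776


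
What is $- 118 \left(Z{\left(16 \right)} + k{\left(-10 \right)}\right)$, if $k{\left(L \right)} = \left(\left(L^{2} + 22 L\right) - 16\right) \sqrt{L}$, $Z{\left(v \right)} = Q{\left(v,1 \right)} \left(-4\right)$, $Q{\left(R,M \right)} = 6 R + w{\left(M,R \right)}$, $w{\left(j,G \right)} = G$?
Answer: $52864 + 16048 i \sqrt{10} \approx 52864.0 + 50748.0 i$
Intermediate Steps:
$Q{\left(R,M \right)} = 7 R$ ($Q{\left(R,M \right)} = 6 R + R = 7 R$)
$Z{\left(v \right)} = - 28 v$ ($Z{\left(v \right)} = 7 v \left(-4\right) = - 28 v$)
$k{\left(L \right)} = \sqrt{L} \left(-16 + L^{2} + 22 L\right)$ ($k{\left(L \right)} = \left(-16 + L^{2} + 22 L\right) \sqrt{L} = \sqrt{L} \left(-16 + L^{2} + 22 L\right)$)
$- 118 \left(Z{\left(16 \right)} + k{\left(-10 \right)}\right) = - 118 \left(\left(-28\right) 16 + \sqrt{-10} \left(-16 + \left(-10\right)^{2} + 22 \left(-10\right)\right)\right) = - 118 \left(-448 + i \sqrt{10} \left(-16 + 100 - 220\right)\right) = - 118 \left(-448 + i \sqrt{10} \left(-136\right)\right) = - 118 \left(-448 - 136 i \sqrt{10}\right) = 52864 + 16048 i \sqrt{10}$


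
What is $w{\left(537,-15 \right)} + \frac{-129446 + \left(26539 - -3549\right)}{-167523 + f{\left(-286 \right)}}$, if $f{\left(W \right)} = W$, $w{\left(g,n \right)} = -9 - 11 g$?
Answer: $- \frac{992658686}{167809} \approx -5915.4$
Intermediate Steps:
$w{\left(537,-15 \right)} + \frac{-129446 + \left(26539 - -3549\right)}{-167523 + f{\left(-286 \right)}} = \left(-9 - 5907\right) + \frac{-129446 + \left(26539 - -3549\right)}{-167523 - 286} = \left(-9 - 5907\right) + \frac{-129446 + \left(26539 + 3549\right)}{-167809} = -5916 + \left(-129446 + 30088\right) \left(- \frac{1}{167809}\right) = -5916 - - \frac{99358}{167809} = -5916 + \frac{99358}{167809} = - \frac{992658686}{167809}$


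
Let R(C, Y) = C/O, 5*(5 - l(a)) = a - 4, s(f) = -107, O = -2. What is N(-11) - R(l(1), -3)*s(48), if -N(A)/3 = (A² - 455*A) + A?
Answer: -78223/5 ≈ -15645.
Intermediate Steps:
l(a) = 29/5 - a/5 (l(a) = 5 - (a - 4)/5 = 5 - (-4 + a)/5 = 5 + (⅘ - a/5) = 29/5 - a/5)
N(A) = -3*A² + 1362*A (N(A) = -3*((A² - 455*A) + A) = -3*(A² - 454*A) = -3*A² + 1362*A)
R(C, Y) = -C/2 (R(C, Y) = C/(-2) = C*(-½) = -C/2)
N(-11) - R(l(1), -3)*s(48) = 3*(-11)*(454 - 1*(-11)) - (-(29/5 - ⅕*1)/2)*(-107) = 3*(-11)*(454 + 11) - (-(29/5 - ⅕)/2)*(-107) = 3*(-11)*465 - (-½*28/5)*(-107) = -15345 - (-14)*(-107)/5 = -15345 - 1*1498/5 = -15345 - 1498/5 = -78223/5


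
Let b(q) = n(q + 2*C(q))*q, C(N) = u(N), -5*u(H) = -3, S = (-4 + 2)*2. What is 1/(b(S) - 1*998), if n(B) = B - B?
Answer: -1/998 ≈ -0.0010020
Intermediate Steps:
S = -4 (S = -2*2 = -4)
u(H) = ⅗ (u(H) = -⅕*(-3) = ⅗)
C(N) = ⅗
n(B) = 0
b(q) = 0 (b(q) = 0*q = 0)
1/(b(S) - 1*998) = 1/(0 - 1*998) = 1/(0 - 998) = 1/(-998) = -1/998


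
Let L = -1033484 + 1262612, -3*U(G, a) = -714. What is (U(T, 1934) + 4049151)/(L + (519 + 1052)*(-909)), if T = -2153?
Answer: -4049389/1198911 ≈ -3.3776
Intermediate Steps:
U(G, a) = 238 (U(G, a) = -1/3*(-714) = 238)
L = 229128
(U(T, 1934) + 4049151)/(L + (519 + 1052)*(-909)) = (238 + 4049151)/(229128 + (519 + 1052)*(-909)) = 4049389/(229128 + 1571*(-909)) = 4049389/(229128 - 1428039) = 4049389/(-1198911) = 4049389*(-1/1198911) = -4049389/1198911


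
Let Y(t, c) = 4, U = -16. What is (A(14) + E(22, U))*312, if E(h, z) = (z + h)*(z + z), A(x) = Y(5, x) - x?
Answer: -63024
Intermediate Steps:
A(x) = 4 - x
E(h, z) = 2*z*(h + z) (E(h, z) = (h + z)*(2*z) = 2*z*(h + z))
(A(14) + E(22, U))*312 = ((4 - 1*14) + 2*(-16)*(22 - 16))*312 = ((4 - 14) + 2*(-16)*6)*312 = (-10 - 192)*312 = -202*312 = -63024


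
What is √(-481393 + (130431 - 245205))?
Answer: 11*I*√4927 ≈ 772.12*I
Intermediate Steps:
√(-481393 + (130431 - 245205)) = √(-481393 - 114774) = √(-596167) = 11*I*√4927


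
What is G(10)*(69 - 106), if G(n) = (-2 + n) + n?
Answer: -666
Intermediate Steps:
G(n) = -2 + 2*n
G(10)*(69 - 106) = (-2 + 2*10)*(69 - 106) = (-2 + 20)*(-37) = 18*(-37) = -666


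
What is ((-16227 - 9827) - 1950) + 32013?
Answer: 4009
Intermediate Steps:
((-16227 - 9827) - 1950) + 32013 = (-26054 - 1950) + 32013 = -28004 + 32013 = 4009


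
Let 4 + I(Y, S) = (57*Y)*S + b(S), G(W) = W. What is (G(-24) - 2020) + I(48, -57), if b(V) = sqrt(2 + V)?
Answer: -158000 + I*sqrt(55) ≈ -1.58e+5 + 7.4162*I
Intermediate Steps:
I(Y, S) = -4 + sqrt(2 + S) + 57*S*Y (I(Y, S) = -4 + ((57*Y)*S + sqrt(2 + S)) = -4 + (57*S*Y + sqrt(2 + S)) = -4 + (sqrt(2 + S) + 57*S*Y) = -4 + sqrt(2 + S) + 57*S*Y)
(G(-24) - 2020) + I(48, -57) = (-24 - 2020) + (-4 + sqrt(2 - 57) + 57*(-57)*48) = -2044 + (-4 + sqrt(-55) - 155952) = -2044 + (-4 + I*sqrt(55) - 155952) = -2044 + (-155956 + I*sqrt(55)) = -158000 + I*sqrt(55)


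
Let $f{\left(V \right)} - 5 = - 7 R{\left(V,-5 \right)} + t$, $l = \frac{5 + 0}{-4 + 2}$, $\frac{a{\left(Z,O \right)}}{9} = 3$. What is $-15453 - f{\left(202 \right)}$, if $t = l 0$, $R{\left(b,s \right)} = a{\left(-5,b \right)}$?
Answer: $-15269$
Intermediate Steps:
$a{\left(Z,O \right)} = 27$ ($a{\left(Z,O \right)} = 9 \cdot 3 = 27$)
$l = - \frac{5}{2}$ ($l = \frac{5}{-2} = 5 \left(- \frac{1}{2}\right) = - \frac{5}{2} \approx -2.5$)
$R{\left(b,s \right)} = 27$
$t = 0$ ($t = \left(- \frac{5}{2}\right) 0 = 0$)
$f{\left(V \right)} = -184$ ($f{\left(V \right)} = 5 + \left(\left(-7\right) 27 + 0\right) = 5 + \left(-189 + 0\right) = 5 - 189 = -184$)
$-15453 - f{\left(202 \right)} = -15453 - -184 = -15453 + 184 = -15269$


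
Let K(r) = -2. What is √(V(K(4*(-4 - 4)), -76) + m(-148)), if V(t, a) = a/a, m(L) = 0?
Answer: 1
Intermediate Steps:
V(t, a) = 1
√(V(K(4*(-4 - 4)), -76) + m(-148)) = √(1 + 0) = √1 = 1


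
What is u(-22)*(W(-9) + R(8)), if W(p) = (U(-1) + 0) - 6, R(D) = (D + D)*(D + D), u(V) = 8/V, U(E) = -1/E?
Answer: -1004/11 ≈ -91.273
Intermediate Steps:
R(D) = 4*D² (R(D) = (2*D)*(2*D) = 4*D²)
W(p) = -5 (W(p) = (-1/(-1) + 0) - 6 = (-1*(-1) + 0) - 6 = (1 + 0) - 6 = 1 - 6 = -5)
u(-22)*(W(-9) + R(8)) = (8/(-22))*(-5 + 4*8²) = (8*(-1/22))*(-5 + 4*64) = -4*(-5 + 256)/11 = -4/11*251 = -1004/11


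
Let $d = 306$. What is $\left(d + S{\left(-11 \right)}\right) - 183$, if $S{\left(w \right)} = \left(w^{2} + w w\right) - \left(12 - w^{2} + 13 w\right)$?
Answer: $617$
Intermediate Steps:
$S{\left(w \right)} = -12 - 13 w + 3 w^{2}$ ($S{\left(w \right)} = \left(w^{2} + w^{2}\right) - \left(12 - w^{2} + 13 w\right) = 2 w^{2} - \left(12 - w^{2} + 13 w\right) = -12 - 13 w + 3 w^{2}$)
$\left(d + S{\left(-11 \right)}\right) - 183 = \left(306 - \left(-131 - 363\right)\right) - 183 = \left(306 + \left(-12 + 143 + 3 \cdot 121\right)\right) - 183 = \left(306 + \left(-12 + 143 + 363\right)\right) - 183 = \left(306 + 494\right) - 183 = 800 - 183 = 617$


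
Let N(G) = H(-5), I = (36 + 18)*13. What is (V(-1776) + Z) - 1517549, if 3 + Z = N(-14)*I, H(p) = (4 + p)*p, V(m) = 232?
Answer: -1513810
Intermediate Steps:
I = 702 (I = 54*13 = 702)
H(p) = p*(4 + p)
N(G) = 5 (N(G) = -5*(4 - 5) = -5*(-1) = 5)
Z = 3507 (Z = -3 + 5*702 = -3 + 3510 = 3507)
(V(-1776) + Z) - 1517549 = (232 + 3507) - 1517549 = 3739 - 1517549 = -1513810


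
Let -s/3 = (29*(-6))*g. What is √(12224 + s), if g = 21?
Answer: √23186 ≈ 152.27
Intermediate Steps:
s = 10962 (s = -3*29*(-6)*21 = -(-522)*21 = -3*(-3654) = 10962)
√(12224 + s) = √(12224 + 10962) = √23186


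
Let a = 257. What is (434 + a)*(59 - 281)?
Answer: -153402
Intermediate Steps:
(434 + a)*(59 - 281) = (434 + 257)*(59 - 281) = 691*(-222) = -153402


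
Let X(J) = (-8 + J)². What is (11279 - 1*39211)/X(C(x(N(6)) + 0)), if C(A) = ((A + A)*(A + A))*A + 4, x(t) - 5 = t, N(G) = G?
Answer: -6983/7075600 ≈ -0.00098691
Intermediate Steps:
x(t) = 5 + t
C(A) = 4 + 4*A³ (C(A) = ((2*A)*(2*A))*A + 4 = (4*A²)*A + 4 = 4*A³ + 4 = 4 + 4*A³)
(11279 - 1*39211)/X(C(x(N(6)) + 0)) = (11279 - 1*39211)/((-8 + (4 + 4*((5 + 6) + 0)³))²) = (11279 - 39211)/((-8 + (4 + 4*(11 + 0)³))²) = -27932/(-8 + (4 + 4*11³))² = -27932/(-8 + (4 + 4*1331))² = -27932/(-8 + (4 + 5324))² = -27932/(-8 + 5328)² = -27932/(5320²) = -27932/28302400 = -27932*1/28302400 = -6983/7075600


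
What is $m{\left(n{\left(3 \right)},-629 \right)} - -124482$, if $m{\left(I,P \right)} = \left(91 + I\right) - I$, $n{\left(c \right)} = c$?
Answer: $124573$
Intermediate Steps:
$m{\left(I,P \right)} = 91$
$m{\left(n{\left(3 \right)},-629 \right)} - -124482 = 91 - -124482 = 91 + 124482 = 124573$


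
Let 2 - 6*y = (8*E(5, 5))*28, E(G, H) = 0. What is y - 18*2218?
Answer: -119771/3 ≈ -39924.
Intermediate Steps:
y = ⅓ (y = ⅓ - 8*0*28/6 = ⅓ - 0*28 = ⅓ - ⅙*0 = ⅓ + 0 = ⅓ ≈ 0.33333)
y - 18*2218 = ⅓ - 18*2218 = ⅓ - 39924 = -119771/3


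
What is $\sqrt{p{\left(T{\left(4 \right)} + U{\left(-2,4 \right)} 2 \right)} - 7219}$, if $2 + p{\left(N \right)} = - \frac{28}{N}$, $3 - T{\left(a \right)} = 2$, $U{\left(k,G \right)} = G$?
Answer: $\frac{i \sqrt{65017}}{3} \approx 84.995 i$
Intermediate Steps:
$T{\left(a \right)} = 1$ ($T{\left(a \right)} = 3 - 2 = 1$)
$p{\left(N \right)} = -2 - \frac{28}{N}$
$\sqrt{p{\left(T{\left(4 \right)} + U{\left(-2,4 \right)} 2 \right)} - 7219} = \sqrt{\left(-2 - \frac{28}{1 + 4 \cdot 2}\right) - 7219} = \sqrt{\left(-2 - \frac{28}{1 + 8}\right) - 7219} = \sqrt{\left(-2 - \frac{28}{9}\right) - 7219} = \sqrt{- \frac{46}{9} - 7219} = \sqrt{- \frac{65017}{9}} = \frac{i \sqrt{65017}}{3}$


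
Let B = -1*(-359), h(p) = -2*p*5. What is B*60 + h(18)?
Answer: 21360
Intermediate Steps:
h(p) = -10*p
B = 359
B*60 + h(18) = 359*60 - 10*18 = 21540 - 180 = 21360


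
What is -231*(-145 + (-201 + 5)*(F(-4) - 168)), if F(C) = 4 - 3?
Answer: -7527597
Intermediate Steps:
F(C) = 1
-231*(-145 + (-201 + 5)*(F(-4) - 168)) = -231*(-145 + (-201 + 5)*(1 - 168)) = -231*(-145 - 196*(-167)) = -231*(-145 + 32732) = -231*32587 = -7527597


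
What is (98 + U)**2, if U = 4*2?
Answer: 11236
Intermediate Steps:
U = 8
(98 + U)**2 = (98 + 8)**2 = 106**2 = 11236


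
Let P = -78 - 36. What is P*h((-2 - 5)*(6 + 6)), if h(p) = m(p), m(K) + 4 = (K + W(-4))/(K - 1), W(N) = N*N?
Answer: 1824/5 ≈ 364.80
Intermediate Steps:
W(N) = N²
m(K) = -4 + (16 + K)/(-1 + K) (m(K) = -4 + (K + (-4)²)/(K - 1) = -4 + (K + 16)/(-1 + K) = -4 + (16 + K)/(-1 + K))
h(p) = (20 - 3*p)/(-1 + p)
P = -114
P*h((-2 - 5)*(6 + 6)) = -114*(20 - 3*(-2 - 5)*(6 + 6))/(-1 + (-2 - 5)*(6 + 6)) = -114*(20 - (-21)*12)/(-1 - 7*12) = -114*(20 - 3*(-84))/(-1 - 84) = -114*(20 + 252)/(-85) = -(-114)*272/85 = -114*(-16/5) = 1824/5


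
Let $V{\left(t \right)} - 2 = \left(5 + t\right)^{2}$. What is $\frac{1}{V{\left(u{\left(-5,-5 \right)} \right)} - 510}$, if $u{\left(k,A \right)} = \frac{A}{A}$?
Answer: $- \frac{1}{472} \approx -0.0021186$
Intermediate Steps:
$u{\left(k,A \right)} = 1$
$V{\left(t \right)} = 2 + \left(5 + t\right)^{2}$
$\frac{1}{V{\left(u{\left(-5,-5 \right)} \right)} - 510} = \frac{1}{\left(2 + \left(5 + 1\right)^{2}\right) - 510} = \frac{1}{\left(2 + 6^{2}\right) - 510} = \frac{1}{\left(2 + 36\right) - 510} = \frac{1}{38 - 510} = \frac{1}{-472} = - \frac{1}{472}$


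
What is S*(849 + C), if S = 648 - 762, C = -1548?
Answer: 79686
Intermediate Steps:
S = -114
S*(849 + C) = -114*(849 - 1548) = -114*(-699) = 79686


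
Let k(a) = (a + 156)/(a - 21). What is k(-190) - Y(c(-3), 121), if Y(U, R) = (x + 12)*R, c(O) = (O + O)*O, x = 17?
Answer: -740365/211 ≈ -3508.8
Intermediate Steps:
c(O) = 2*O² (c(O) = (2*O)*O = 2*O²)
k(a) = (156 + a)/(-21 + a)
Y(U, R) = 29*R (Y(U, R) = (17 + 12)*R = 29*R)
k(-190) - Y(c(-3), 121) = (156 - 190)/(-21 - 190) - 29*121 = -34/(-211) - 1*3509 = -1/211*(-34) - 3509 = 34/211 - 3509 = -740365/211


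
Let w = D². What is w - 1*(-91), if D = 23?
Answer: 620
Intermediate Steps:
w = 529 (w = 23² = 529)
w - 1*(-91) = 529 - 1*(-91) = 529 + 91 = 620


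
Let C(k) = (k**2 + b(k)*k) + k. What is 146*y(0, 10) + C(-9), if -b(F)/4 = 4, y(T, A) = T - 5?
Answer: -514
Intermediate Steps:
y(T, A) = -5 + T
b(F) = -16 (b(F) = -4*4 = -16)
C(k) = k**2 - 15*k (C(k) = (k**2 - 16*k) + k = k**2 - 15*k)
146*y(0, 10) + C(-9) = 146*(-5 + 0) - 9*(-15 - 9) = 146*(-5) - 9*(-24) = -730 + 216 = -514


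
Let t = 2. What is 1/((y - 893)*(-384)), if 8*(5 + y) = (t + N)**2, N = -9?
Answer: 1/342480 ≈ 2.9199e-6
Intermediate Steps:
y = 9/8 (y = -5 + (2 - 9)**2/8 = -5 + (1/8)*(-7)**2 = -5 + (1/8)*49 = -5 + 49/8 = 9/8 ≈ 1.1250)
1/((y - 893)*(-384)) = 1/((9/8 - 893)*(-384)) = -1/384/(-7135/8) = -8/7135*(-1/384) = 1/342480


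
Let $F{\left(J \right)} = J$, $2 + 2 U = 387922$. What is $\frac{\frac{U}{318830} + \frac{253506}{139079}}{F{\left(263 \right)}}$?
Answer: $\frac{10780108082}{1166209264091} \approx 0.0092437$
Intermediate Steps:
$U = 193960$ ($U = -1 + \frac{1}{2} \cdot 387922 = -1 + 193961 = 193960$)
$\frac{\frac{U}{318830} + \frac{253506}{139079}}{F{\left(263 \right)}} = \frac{\frac{193960}{318830} + \frac{253506}{139079}}{263} = \left(193960 \cdot \frac{1}{318830} + 253506 \cdot \frac{1}{139079}\right) \frac{1}{263} = \left(\frac{19396}{31883} + \frac{253506}{139079}\right) \frac{1}{263} = \frac{10780108082}{4434255757} \cdot \frac{1}{263} = \frac{10780108082}{1166209264091}$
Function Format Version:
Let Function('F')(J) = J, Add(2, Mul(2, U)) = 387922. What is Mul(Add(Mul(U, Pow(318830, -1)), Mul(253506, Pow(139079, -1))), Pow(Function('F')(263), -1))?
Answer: Rational(10780108082, 1166209264091) ≈ 0.0092437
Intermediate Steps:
U = 193960 (U = Add(-1, Mul(Rational(1, 2), 387922)) = Add(-1, 193961) = 193960)
Mul(Add(Mul(U, Pow(318830, -1)), Mul(253506, Pow(139079, -1))), Pow(Function('F')(263), -1)) = Mul(Add(Mul(193960, Pow(318830, -1)), Mul(253506, Pow(139079, -1))), Pow(263, -1)) = Mul(Add(Mul(193960, Rational(1, 318830)), Mul(253506, Rational(1, 139079))), Rational(1, 263)) = Mul(Add(Rational(19396, 31883), Rational(253506, 139079)), Rational(1, 263)) = Mul(Rational(10780108082, 4434255757), Rational(1, 263)) = Rational(10780108082, 1166209264091)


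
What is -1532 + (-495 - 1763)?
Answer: -3790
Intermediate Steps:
-1532 + (-495 - 1763) = -1532 - 2258 = -3790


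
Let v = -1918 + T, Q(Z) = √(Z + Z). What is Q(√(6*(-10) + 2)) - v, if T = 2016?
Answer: -98 + 2^(¾)*29^(¼)*√I ≈ -95.24 + 2.7597*I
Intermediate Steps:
Q(Z) = √2*√Z (Q(Z) = √(2*Z) = √2*√Z)
v = 98 (v = -1918 + 2016 = 98)
Q(√(6*(-10) + 2)) - v = √2*√(√(6*(-10) + 2)) - 1*98 = √2*√(√(-60 + 2)) - 98 = √2*√(√(-58)) - 98 = √2*√(I*√58) - 98 = √2*(58^(¼)*√I) - 98 = 2^(¾)*29^(¼)*√I - 98 = -98 + 2^(¾)*29^(¼)*√I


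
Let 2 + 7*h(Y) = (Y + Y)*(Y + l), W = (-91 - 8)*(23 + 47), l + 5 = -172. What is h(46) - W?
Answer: 5208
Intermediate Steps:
l = -177 (l = -5 - 172 = -177)
W = -6930 (W = -99*70 = -6930)
h(Y) = -2/7 + 2*Y*(-177 + Y)/7 (h(Y) = -2/7 + ((Y + Y)*(Y - 177))/7 = -2/7 + ((2*Y)*(-177 + Y))/7 = -2/7 + (2*Y*(-177 + Y))/7 = -2/7 + 2*Y*(-177 + Y)/7)
h(46) - W = (-2/7 - 354/7*46 + (2/7)*46²) - 1*(-6930) = (-2/7 - 16284/7 + (2/7)*2116) + 6930 = (-2/7 - 16284/7 + 4232/7) + 6930 = -1722 + 6930 = 5208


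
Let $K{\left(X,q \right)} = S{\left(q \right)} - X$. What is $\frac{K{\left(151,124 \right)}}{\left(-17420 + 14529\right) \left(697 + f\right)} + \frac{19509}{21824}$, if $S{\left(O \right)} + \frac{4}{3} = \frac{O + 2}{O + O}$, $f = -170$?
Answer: $\frac{89179160843}{99750323904} \approx 0.89402$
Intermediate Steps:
$S{\left(O \right)} = - \frac{4}{3} + \frac{2 + O}{2 O}$ ($S{\left(O \right)} = - \frac{4}{3} + \frac{O + 2}{O + O} = - \frac{4}{3} + \frac{2 + O}{2 O}$)
$K{\left(X,q \right)} = - \frac{5}{6} + \frac{1}{q} - X$ ($K{\left(X,q \right)} = \left(- \frac{5}{6} + \frac{1}{q}\right) - X = - \frac{5}{6} + \frac{1}{q} - X$)
$\frac{K{\left(151,124 \right)}}{\left(-17420 + 14529\right) \left(697 + f\right)} + \frac{19509}{21824} = \frac{- \frac{5}{6} + \frac{1}{124} - 151}{\left(-17420 + 14529\right) \left(697 - 170\right)} + \frac{19509}{21824} = \frac{- \frac{5}{6} + \frac{1}{124} - 151}{\left(-2891\right) 527} + 19509 \cdot \frac{1}{21824} = - \frac{56479}{372 \left(-1523557\right)} + \frac{19509}{21824} = \left(- \frac{56479}{372}\right) \left(- \frac{1}{1523557}\right) + \frac{19509}{21824} = \frac{56479}{566763204} + \frac{19509}{21824} = \frac{89179160843}{99750323904}$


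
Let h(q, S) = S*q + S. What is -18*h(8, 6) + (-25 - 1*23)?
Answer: -1020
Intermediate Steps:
h(q, S) = S + S*q
-18*h(8, 6) + (-25 - 1*23) = -108*(1 + 8) + (-25 - 1*23) = -108*9 + (-25 - 23) = -18*54 - 48 = -972 - 48 = -1020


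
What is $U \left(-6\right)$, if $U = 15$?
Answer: $-90$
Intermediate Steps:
$U \left(-6\right) = 15 \left(-6\right) = -90$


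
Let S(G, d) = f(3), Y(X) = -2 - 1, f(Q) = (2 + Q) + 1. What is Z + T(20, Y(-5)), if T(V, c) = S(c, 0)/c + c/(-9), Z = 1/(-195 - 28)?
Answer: -1118/669 ≈ -1.6712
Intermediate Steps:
f(Q) = 3 + Q
Y(X) = -3
S(G, d) = 6 (S(G, d) = 3 + 3 = 6)
Z = -1/223 (Z = 1/(-223) = -1/223 ≈ -0.0044843)
T(V, c) = 6/c - c/9 (T(V, c) = 6/c + c/(-9) = 6/c + c*(-1/9) = 6/c - c/9)
Z + T(20, Y(-5)) = -1/223 + (6/(-3) - 1/9*(-3)) = -1/223 + (6*(-1/3) + 1/3) = -1/223 + (-2 + 1/3) = -1/223 - 5/3 = -1118/669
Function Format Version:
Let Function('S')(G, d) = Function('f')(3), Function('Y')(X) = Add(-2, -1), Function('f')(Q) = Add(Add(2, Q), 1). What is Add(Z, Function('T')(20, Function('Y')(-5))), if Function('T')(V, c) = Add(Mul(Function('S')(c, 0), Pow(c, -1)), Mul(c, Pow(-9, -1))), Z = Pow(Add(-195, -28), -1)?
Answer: Rational(-1118, 669) ≈ -1.6712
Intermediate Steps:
Function('f')(Q) = Add(3, Q)
Function('Y')(X) = -3
Function('S')(G, d) = 6 (Function('S')(G, d) = Add(3, 3) = 6)
Z = Rational(-1, 223) (Z = Pow(-223, -1) = Rational(-1, 223) ≈ -0.0044843)
Function('T')(V, c) = Add(Mul(6, Pow(c, -1)), Mul(Rational(-1, 9), c)) (Function('T')(V, c) = Add(Mul(6, Pow(c, -1)), Mul(c, Pow(-9, -1))) = Add(Mul(6, Pow(c, -1)), Mul(c, Rational(-1, 9))) = Add(Mul(6, Pow(c, -1)), Mul(Rational(-1, 9), c)))
Add(Z, Function('T')(20, Function('Y')(-5))) = Add(Rational(-1, 223), Add(Mul(6, Pow(-3, -1)), Mul(Rational(-1, 9), -3))) = Add(Rational(-1, 223), Add(Mul(6, Rational(-1, 3)), Rational(1, 3))) = Add(Rational(-1, 223), Add(-2, Rational(1, 3))) = Add(Rational(-1, 223), Rational(-5, 3)) = Rational(-1118, 669)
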